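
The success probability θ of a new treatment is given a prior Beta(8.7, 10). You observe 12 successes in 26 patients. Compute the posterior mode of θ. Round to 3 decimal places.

Prior: Beta(8.7, 10).
Data: 12 successes in 26 trials. The binomial likelihood contributes θ^12(1−θ)^14, so the posterior is Beta(8.7+12, 10+14) = Beta(20.7, 24).
For Beta(a, b) with a, b > 1 the mode is (a−1)/(a+b−2) = 19.7/42.7 ≈ 0.461.

θ̂_MAP = 0.461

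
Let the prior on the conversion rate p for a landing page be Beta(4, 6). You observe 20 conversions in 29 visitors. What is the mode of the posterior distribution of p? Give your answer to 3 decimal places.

p̂_MAP = 0.622

Prior: Beta(4, 6).
Data: 20 successes in 29 trials. The binomial likelihood contributes p^20(1−p)^9, so the posterior is Beta(4+20, 6+9) = Beta(24, 15).
For Beta(a, b) with a, b > 1 the mode is (a−1)/(a+b−2) = 23/37 ≈ 0.622.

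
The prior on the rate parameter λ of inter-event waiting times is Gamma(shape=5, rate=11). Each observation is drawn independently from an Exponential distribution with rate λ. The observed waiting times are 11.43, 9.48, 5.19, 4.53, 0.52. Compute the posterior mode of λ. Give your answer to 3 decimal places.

The Exponential(rate=λ) likelihood is ∝ λ^n e^(−λΣtᵢ). Here n = 5 and Σtᵢ = 11.43 + 9.48 + 5.19 + 4.53 + 0.52 = 31.15.
Posterior ∝ λ^4e^(−11λ) · λ^5e^(−31.15λ) = λ^9e^(−42.15λ), i.e. Gamma(10, 42.15).
Mode = (a−1)/b = 9/42.15 ≈ 0.214.

λ̂_MAP = 0.214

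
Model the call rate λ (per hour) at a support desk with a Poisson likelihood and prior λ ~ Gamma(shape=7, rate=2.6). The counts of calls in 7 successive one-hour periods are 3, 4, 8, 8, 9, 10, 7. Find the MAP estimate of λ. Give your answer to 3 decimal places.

Σxᵢ = 3+4+8+8+9+10+7 = 49, with n = 7.
Posterior ∝ λ^6e^(−2.6λ) · λ^49e^(−7λ) = λ^55e^(−9.6λ), i.e. Gamma(shape=56, rate=9.6).
The mode of a Gamma(a, b) with a ≥ 1 (shape–rate) is (a−1)/b = 55/9.6 ≈ 5.729.

λ̂_MAP = 5.729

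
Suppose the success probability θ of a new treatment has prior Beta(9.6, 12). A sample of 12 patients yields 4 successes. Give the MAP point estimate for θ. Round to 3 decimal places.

Prior: Beta(9.6, 12).
Data: 4 successes in 12 trials. The binomial likelihood contributes θ^4(1−θ)^8, so the posterior is Beta(9.6+4, 12+8) = Beta(13.6, 20).
For Beta(a, b) with a, b > 1 the mode is (a−1)/(a+b−2) = 12.6/31.6 ≈ 0.399.

θ̂_MAP = 0.399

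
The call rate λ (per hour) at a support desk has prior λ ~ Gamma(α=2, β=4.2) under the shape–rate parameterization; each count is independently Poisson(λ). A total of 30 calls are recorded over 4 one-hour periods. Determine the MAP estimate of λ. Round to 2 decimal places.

Σxᵢ = 30, n = 4.
Posterior ∝ λe^(−4.2λ) · λ^30e^(−4λ) = λ^31e^(−8.2λ), i.e. Gamma(shape=32, rate=8.2).
The mode of a Gamma(a, b) with a ≥ 1 (shape–rate) is (a−1)/b = 31/8.2 ≈ 3.78.

λ̂_MAP = 3.78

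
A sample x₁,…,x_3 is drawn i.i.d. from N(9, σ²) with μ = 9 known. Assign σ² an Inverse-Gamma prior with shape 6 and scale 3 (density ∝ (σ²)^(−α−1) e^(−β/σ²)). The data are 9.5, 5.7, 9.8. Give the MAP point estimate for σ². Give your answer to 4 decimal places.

σ̂²_MAP = 1.0459

Sum of squared deviations about the known mean: SS = (9.5−9)² + (5.7−9)² + (9.8−9)² = 11.78.
The Normal likelihood contributes (σ²)^(−n/2) exp(−SS/(2σ²)), so the posterior is Inverse-Gamma(α + n/2, β + SS/2) = Inverse-Gamma(7.5, 8.89).
The mode of Inverse-Gamma(a, b) is b/(a+1) = 8.89/8.5 ≈ 1.0459.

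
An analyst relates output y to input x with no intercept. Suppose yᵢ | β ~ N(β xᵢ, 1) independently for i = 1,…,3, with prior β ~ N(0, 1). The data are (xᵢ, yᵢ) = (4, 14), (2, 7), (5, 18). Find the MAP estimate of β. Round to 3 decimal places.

log p(β | y) = −Σ(yᵢ − βxᵢ)²/(2·1) − β²/(2·1) + const.
Setting the derivative to zero: Σxᵢ(yᵢ − βxᵢ)/1 − β/1 = 0, so β = Σxᵢyᵢ / (Σxᵢ² + σ²/τ²).
Σxᵢyᵢ = 4·14 + 2·7 + 5·18 = 160; Σxᵢ² = 45; σ²/τ² = 1.
β̂_MAP = 160 / (45 + 1) = 160/46 ≈ 3.478.

β̂_MAP = 3.478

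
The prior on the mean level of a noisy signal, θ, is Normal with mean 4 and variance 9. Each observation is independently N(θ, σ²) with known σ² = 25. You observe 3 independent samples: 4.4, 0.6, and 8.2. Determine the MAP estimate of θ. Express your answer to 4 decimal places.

n = 3; x̄ = (4.4 + 0.6 + 8.2)/3 = 13.2/3 = 4.4.
For a Normal prior and Normal likelihood with known variance, the posterior is Normal; its mode equals its mean, the precision-weighted average.
Prior precision 1/σ₀² = 1/9; data precision n/σ² = 3/25 = 0.12.
θ̂ = ((1/9)·4 + 0.12·4.4) / (1/9 + 0.12) = (1094/1125)/(52/225) = 547/130 ≈ 4.2077.

θ̂_MAP = 4.2077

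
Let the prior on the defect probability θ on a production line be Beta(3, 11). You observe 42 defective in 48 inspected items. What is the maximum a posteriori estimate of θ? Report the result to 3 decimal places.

θ̂_MAP = 0.733

Prior: Beta(3, 11).
Data: 42 successes in 48 trials. The binomial likelihood contributes θ^42(1−θ)^6, so the posterior is Beta(3+42, 11+6) = Beta(45, 17).
For Beta(a, b) with a, b > 1 the mode is (a−1)/(a+b−2) = 44/60 ≈ 0.733.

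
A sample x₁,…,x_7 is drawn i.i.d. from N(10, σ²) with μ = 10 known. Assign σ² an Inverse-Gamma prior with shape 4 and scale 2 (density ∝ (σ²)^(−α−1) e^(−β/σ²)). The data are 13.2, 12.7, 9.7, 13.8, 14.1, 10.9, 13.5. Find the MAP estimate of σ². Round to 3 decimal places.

Sum of squared deviations about the known mean: SS = (13.2−10)² + (12.7−10)² + (9.7−10)² + (13.8−10)² + (14.1−10)² + (10.9−10)² + (13.5−10)² = 61.93.
The Normal likelihood contributes (σ²)^(−n/2) exp(−SS/(2σ²)), so the posterior is Inverse-Gamma(α + n/2, β + SS/2) = Inverse-Gamma(7.5, 32.965).
The mode of Inverse-Gamma(a, b) is b/(a+1) = 32.965/8.5 ≈ 3.878.

σ̂²_MAP = 3.878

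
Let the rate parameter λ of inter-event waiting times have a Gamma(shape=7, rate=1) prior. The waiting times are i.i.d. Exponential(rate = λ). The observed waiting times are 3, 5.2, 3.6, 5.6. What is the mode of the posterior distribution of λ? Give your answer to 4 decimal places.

λ̂_MAP = 0.5435

The Exponential(rate=λ) likelihood is ∝ λ^n e^(−λΣtᵢ). Here n = 4 and Σtᵢ = 3 + 5.2 + 3.6 + 5.6 = 17.4.
Posterior ∝ λ^6e^(−1λ) · λ^4e^(−17.4λ) = λ^10e^(−18.4λ), i.e. Gamma(11, 18.4).
Mode = (a−1)/b = 10/18.4 ≈ 0.5435.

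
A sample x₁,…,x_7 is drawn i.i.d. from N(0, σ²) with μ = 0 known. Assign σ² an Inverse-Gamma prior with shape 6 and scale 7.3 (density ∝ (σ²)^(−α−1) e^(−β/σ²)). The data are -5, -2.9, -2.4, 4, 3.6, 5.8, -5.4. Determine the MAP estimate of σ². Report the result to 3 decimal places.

Sum of squared deviations about the known mean: SS = (-5−0)² + (-2.9−0)² + (-2.4−0)² + (4−0)² + (3.6−0)² + (5.8−0)² + (-5.4−0)² = 130.93.
The Normal likelihood contributes (σ²)^(−n/2) exp(−SS/(2σ²)), so the posterior is Inverse-Gamma(α + n/2, β + SS/2) = Inverse-Gamma(9.5, 72.765).
The mode of Inverse-Gamma(a, b) is b/(a+1) = 72.765/10.5 ≈ 6.930.

σ̂²_MAP = 6.930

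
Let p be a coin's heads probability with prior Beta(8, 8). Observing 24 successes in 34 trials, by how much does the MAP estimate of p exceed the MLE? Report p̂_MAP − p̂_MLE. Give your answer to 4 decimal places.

MAP − MLE = -0.0600

Posterior is Beta(32, 18); MAP = (32−1)/(50−2) = 31/48 ≈ 0.64583.
MLE ignores the prior: p̂_MLE = k/n = 24/34 ≈ 0.70588.
Difference = 31/48 − 24/34 = -49/816 ≈ -0.0600.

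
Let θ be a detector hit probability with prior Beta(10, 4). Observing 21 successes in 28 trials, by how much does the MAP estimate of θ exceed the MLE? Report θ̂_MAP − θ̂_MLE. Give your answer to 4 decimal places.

Posterior is Beta(31, 11); MAP = (31−1)/(42−2) = 30/40 ≈ 0.75000.
MLE ignores the prior: θ̂_MLE = k/n = 21/28 ≈ 0.75000.
Difference = 30/40 − 21/28 = 0 ≈ 0.0000.

MAP − MLE = 0.0000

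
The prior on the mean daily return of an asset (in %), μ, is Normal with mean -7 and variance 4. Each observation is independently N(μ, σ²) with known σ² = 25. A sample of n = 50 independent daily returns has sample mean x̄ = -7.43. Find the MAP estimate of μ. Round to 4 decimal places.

n = 50, x̄ = -7.43.
For a Normal prior and Normal likelihood with known variance, the posterior is Normal; its mode equals its mean, the precision-weighted average.
Prior precision 1/σ₀² = 1/4 = 0.25; data precision n/σ² = 50/25 = 2.
μ̂ = (0.25·(-7) + 2·(-7.43)) / (0.25 + 2) = (-16.61)/2.25 = -1661/225 ≈ -7.3822.

μ̂_MAP = -7.3822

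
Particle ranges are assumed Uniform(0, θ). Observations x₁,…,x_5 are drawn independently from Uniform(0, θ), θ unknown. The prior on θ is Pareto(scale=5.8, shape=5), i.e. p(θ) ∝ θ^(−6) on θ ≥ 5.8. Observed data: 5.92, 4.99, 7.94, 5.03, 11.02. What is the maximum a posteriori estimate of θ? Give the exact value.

θ̂_MAP = 11.02

The Uniform(0, θ) likelihood is θ^(−n) for θ ≥ max(xᵢ), zero otherwise. Here max(xᵢ) = 11.02.
Posterior ∝ θ^(−6) · θ^(−5) = θ^(−11) on θ ≥ max(5.8, 11.02) = 11.02.
This density is strictly decreasing in θ, so the posterior mode lies at the lower boundary of the support.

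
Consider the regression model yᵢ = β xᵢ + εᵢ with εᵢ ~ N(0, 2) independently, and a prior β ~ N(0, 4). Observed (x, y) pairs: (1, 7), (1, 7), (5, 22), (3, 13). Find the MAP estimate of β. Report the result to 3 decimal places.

β̂_MAP = 4.466

log p(β | y) = −Σ(yᵢ − βxᵢ)²/(2·2) − β²/(2·4) + const.
Setting the derivative to zero: Σxᵢ(yᵢ − βxᵢ)/2 − β/4 = 0, so β = Σxᵢyᵢ / (Σxᵢ² + σ²/τ²).
Σxᵢyᵢ = 1·7 + 1·7 + 5·22 + 3·13 = 163; Σxᵢ² = 36; σ²/τ² = 0.5.
β̂_MAP = 163 / (36 + 0.5) = 163/36.5 ≈ 4.466.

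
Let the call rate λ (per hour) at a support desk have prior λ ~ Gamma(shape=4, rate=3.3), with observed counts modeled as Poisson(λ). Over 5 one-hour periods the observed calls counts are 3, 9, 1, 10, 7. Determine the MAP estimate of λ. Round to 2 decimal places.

Σxᵢ = 3+9+1+10+7 = 30, with n = 5.
Posterior ∝ λ^3e^(−3.3λ) · λ^30e^(−5λ) = λ^33e^(−8.3λ), i.e. Gamma(shape=34, rate=8.3).
The mode of a Gamma(a, b) with a ≥ 1 (shape–rate) is (a−1)/b = 33/8.3 ≈ 3.98.

λ̂_MAP = 3.98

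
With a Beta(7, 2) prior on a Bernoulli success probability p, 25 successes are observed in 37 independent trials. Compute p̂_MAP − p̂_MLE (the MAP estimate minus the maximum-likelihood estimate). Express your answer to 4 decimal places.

Posterior is Beta(32, 14); MAP = (32−1)/(46−2) = 31/44 ≈ 0.70455.
MLE ignores the prior: p̂_MLE = k/n = 25/37 ≈ 0.67568.
Difference = 31/44 − 25/37 = 47/1628 ≈ 0.0289.

MAP − MLE = 0.0289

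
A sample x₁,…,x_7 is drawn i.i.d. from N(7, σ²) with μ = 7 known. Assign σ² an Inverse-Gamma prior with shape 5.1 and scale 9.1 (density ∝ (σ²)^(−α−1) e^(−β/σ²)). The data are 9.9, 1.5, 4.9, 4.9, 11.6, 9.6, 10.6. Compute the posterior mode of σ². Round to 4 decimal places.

σ̂²_MAP = 5.5500

Sum of squared deviations about the known mean: SS = (9.9−7)² + (1.5−7)² + (4.9−7)² + (4.9−7)² + (11.6−7)² + (9.6−7)² + (10.6−7)² = 88.36.
The Normal likelihood contributes (σ²)^(−n/2) exp(−SS/(2σ²)), so the posterior is Inverse-Gamma(α + n/2, β + SS/2) = Inverse-Gamma(8.6, 53.28).
The mode of Inverse-Gamma(a, b) is b/(a+1) = 53.28/9.6 ≈ 5.5500.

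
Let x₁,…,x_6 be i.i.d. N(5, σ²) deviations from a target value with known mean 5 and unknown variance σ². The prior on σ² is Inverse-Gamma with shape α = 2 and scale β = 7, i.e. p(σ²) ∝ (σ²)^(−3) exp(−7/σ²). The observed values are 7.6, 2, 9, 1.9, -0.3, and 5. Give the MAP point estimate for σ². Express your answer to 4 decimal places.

Sum of squared deviations about the known mean: SS = (7.6−5)² + (2−5)² + (9−5)² + (1.9−5)² + (-0.3−5)² + (5−5)² = 69.46.
The Normal likelihood contributes (σ²)^(−n/2) exp(−SS/(2σ²)), so the posterior is Inverse-Gamma(α + n/2, β + SS/2) = Inverse-Gamma(5, 41.73).
The mode of Inverse-Gamma(a, b) is b/(a+1) = 41.73/6 ≈ 6.9550.

σ̂²_MAP = 6.9550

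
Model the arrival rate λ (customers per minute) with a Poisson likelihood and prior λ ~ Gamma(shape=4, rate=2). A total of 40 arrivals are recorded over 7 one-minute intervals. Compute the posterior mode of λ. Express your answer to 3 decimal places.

λ̂_MAP = 4.778

Σxᵢ = 40, n = 7.
Posterior ∝ λ^3e^(−2λ) · λ^40e^(−7λ) = λ^43e^(−9λ), i.e. Gamma(shape=44, rate=9).
The mode of a Gamma(a, b) with a ≥ 1 (shape–rate) is (a−1)/b = 43/9 ≈ 4.778.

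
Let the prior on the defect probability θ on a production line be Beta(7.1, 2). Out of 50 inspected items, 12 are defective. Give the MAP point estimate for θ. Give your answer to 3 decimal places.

θ̂_MAP = 0.317

Prior: Beta(7.1, 2).
Data: 12 successes in 50 trials. The binomial likelihood contributes θ^12(1−θ)^38, so the posterior is Beta(7.1+12, 2+38) = Beta(19.1, 40).
For Beta(a, b) with a, b > 1 the mode is (a−1)/(a+b−2) = 18.1/57.1 ≈ 0.317.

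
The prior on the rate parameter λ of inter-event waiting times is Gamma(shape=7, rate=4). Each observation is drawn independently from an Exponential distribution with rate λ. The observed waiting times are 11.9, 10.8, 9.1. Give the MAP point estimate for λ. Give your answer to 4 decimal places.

λ̂_MAP = 0.2514

The Exponential(rate=λ) likelihood is ∝ λ^n e^(−λΣtᵢ). Here n = 3 and Σtᵢ = 11.9 + 10.8 + 9.1 = 31.8.
Posterior ∝ λ^6e^(−4λ) · λ^3e^(−31.8λ) = λ^9e^(−35.8λ), i.e. Gamma(10, 35.8).
Mode = (a−1)/b = 9/35.8 ≈ 0.2514.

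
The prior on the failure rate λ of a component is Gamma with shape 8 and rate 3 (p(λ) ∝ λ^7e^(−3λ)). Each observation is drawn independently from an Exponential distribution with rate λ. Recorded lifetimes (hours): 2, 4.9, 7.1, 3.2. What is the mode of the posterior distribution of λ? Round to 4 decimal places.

The Exponential(rate=λ) likelihood is ∝ λ^n e^(−λΣtᵢ). Here n = 4 and Σtᵢ = 2 + 4.9 + 7.1 + 3.2 = 17.2.
Posterior ∝ λ^7e^(−3λ) · λ^4e^(−17.2λ) = λ^11e^(−20.2λ), i.e. Gamma(12, 20.2).
Mode = (a−1)/b = 11/20.2 ≈ 0.5446.

λ̂_MAP = 0.5446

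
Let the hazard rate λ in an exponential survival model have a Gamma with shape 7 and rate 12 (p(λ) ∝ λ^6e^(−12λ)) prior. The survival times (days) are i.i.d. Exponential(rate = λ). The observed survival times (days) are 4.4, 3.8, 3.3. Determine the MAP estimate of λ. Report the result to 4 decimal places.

The Exponential(rate=λ) likelihood is ∝ λ^n e^(−λΣtᵢ). Here n = 3 and Σtᵢ = 4.4 + 3.8 + 3.3 = 11.5.
Posterior ∝ λ^6e^(−12λ) · λ^3e^(−11.5λ) = λ^9e^(−23.5λ), i.e. Gamma(10, 23.5).
Mode = (a−1)/b = 9/23.5 ≈ 0.3830.

λ̂_MAP = 0.3830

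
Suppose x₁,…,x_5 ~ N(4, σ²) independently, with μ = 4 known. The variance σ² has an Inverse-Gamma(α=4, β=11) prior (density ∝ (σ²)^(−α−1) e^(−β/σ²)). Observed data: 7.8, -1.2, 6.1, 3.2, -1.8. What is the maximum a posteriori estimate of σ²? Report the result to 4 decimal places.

σ̂²_MAP = 6.8113

Sum of squared deviations about the known mean: SS = (7.8−4)² + (-1.2−4)² + (6.1−4)² + (3.2−4)² + (-1.8−4)² = 80.17.
The Normal likelihood contributes (σ²)^(−n/2) exp(−SS/(2σ²)), so the posterior is Inverse-Gamma(α + n/2, β + SS/2) = Inverse-Gamma(6.5, 51.085).
The mode of Inverse-Gamma(a, b) is b/(a+1) = 51.085/7.5 ≈ 6.8113.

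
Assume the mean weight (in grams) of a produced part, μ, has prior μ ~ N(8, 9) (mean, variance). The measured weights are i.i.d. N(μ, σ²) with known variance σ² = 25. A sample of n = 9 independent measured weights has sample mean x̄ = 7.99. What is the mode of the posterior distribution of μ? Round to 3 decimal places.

μ̂_MAP = 7.992

n = 9, x̄ = 7.99.
For a Normal prior and Normal likelihood with known variance, the posterior is Normal; its mode equals its mean, the precision-weighted average.
Prior precision 1/σ₀² = 1/9; data precision n/σ² = 9/25 = 0.36.
μ̂ = ((1/9)·8 + 0.36·7.99) / (1/9 + 0.36) = (84719/22500)/(106/225) = 84719/10600 ≈ 7.992.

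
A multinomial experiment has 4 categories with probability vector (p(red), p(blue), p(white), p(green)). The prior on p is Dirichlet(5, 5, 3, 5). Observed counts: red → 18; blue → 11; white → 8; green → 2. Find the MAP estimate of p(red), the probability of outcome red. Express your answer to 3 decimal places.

MAP estimate of p(red) = 0.415

The posterior is Dirichlet(αᵢ + nᵢ) = Dirichlet(23, 16, 11, 7).
For a Dirichlet(a₁,…,a_K) with all aᵢ > 1, the mode has j-th component (aⱼ − 1)/(Σaᵢ − K).
Here Σaᵢ = 57 and K = 4, so p(red) = (23 − 1)/(57 − 4) = 22/53 ≈ 0.415.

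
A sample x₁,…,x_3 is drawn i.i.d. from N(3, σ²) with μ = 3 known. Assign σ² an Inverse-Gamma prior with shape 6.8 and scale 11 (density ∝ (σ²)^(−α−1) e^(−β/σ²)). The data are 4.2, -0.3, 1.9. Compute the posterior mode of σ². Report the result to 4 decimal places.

Sum of squared deviations about the known mean: SS = (4.2−3)² + (-0.3−3)² + (1.9−3)² = 13.54.
The Normal likelihood contributes (σ²)^(−n/2) exp(−SS/(2σ²)), so the posterior is Inverse-Gamma(α + n/2, β + SS/2) = Inverse-Gamma(8.3, 17.77).
The mode of Inverse-Gamma(a, b) is b/(a+1) = 17.77/9.3 ≈ 1.9108.

σ̂²_MAP = 1.9108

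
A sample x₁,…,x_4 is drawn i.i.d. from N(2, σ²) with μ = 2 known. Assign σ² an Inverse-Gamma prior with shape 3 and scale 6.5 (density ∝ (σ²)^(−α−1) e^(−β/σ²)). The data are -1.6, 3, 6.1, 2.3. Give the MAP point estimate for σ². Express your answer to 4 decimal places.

Sum of squared deviations about the known mean: SS = (-1.6−2)² + (3−2)² + (6.1−2)² + (2.3−2)² = 30.86.
The Normal likelihood contributes (σ²)^(−n/2) exp(−SS/(2σ²)), so the posterior is Inverse-Gamma(α + n/2, β + SS/2) = Inverse-Gamma(5, 21.93).
The mode of Inverse-Gamma(a, b) is b/(a+1) = 21.93/6 ≈ 3.6550.

σ̂²_MAP = 3.6550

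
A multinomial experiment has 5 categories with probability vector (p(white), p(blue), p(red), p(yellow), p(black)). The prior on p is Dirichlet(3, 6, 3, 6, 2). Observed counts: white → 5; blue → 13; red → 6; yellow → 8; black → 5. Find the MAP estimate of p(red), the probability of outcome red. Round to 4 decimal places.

The posterior is Dirichlet(αᵢ + nᵢ) = Dirichlet(8, 19, 9, 14, 7).
For a Dirichlet(a₁,…,a_K) with all aᵢ > 1, the mode has j-th component (aⱼ − 1)/(Σaᵢ − K).
Here Σaᵢ = 57 and K = 5, so p(red) = (9 − 1)/(57 − 5) = 8/52 ≈ 0.1538.

MAP estimate of p(red) = 0.1538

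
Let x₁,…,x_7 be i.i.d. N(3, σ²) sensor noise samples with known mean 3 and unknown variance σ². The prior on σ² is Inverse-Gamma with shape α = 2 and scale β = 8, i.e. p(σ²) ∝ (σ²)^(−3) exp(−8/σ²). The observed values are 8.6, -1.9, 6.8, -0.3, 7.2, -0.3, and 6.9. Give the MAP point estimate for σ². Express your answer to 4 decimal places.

Sum of squared deviations about the known mean: SS = (8.6−3)² + (-1.9−3)² + (6.8−3)² + (-0.3−3)² + (7.2−3)² + (-0.3−3)² + (6.9−3)² = 124.44.
The Normal likelihood contributes (σ²)^(−n/2) exp(−SS/(2σ²)), so the posterior is Inverse-Gamma(α + n/2, β + SS/2) = Inverse-Gamma(5.5, 70.22).
The mode of Inverse-Gamma(a, b) is b/(a+1) = 70.22/6.5 ≈ 10.8031.

σ̂²_MAP = 10.8031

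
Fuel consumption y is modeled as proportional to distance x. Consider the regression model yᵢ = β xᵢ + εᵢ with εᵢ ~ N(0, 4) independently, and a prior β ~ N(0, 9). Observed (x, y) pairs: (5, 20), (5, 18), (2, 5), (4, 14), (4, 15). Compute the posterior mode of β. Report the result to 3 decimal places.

β̂_MAP = 3.656

log p(β | y) = −Σ(yᵢ − βxᵢ)²/(2·4) − β²/(2·9) + const.
Setting the derivative to zero: Σxᵢ(yᵢ − βxᵢ)/4 − β/9 = 0, so β = Σxᵢyᵢ / (Σxᵢ² + σ²/τ²).
Σxᵢyᵢ = 5·20 + 5·18 + 2·5 + 4·14 + 4·15 = 316; Σxᵢ² = 86; σ²/τ² = 4/9.
β̂_MAP = 316 / (86 + 4/9) = 316/(778/9) = 1422/389 ≈ 3.656.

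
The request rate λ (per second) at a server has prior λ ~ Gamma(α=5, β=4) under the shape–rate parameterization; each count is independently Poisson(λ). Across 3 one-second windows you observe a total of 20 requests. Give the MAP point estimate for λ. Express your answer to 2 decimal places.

λ̂_MAP = 3.43

Σxᵢ = 20, n = 3.
Posterior ∝ λ^4e^(−4λ) · λ^20e^(−3λ) = λ^24e^(−7λ), i.e. Gamma(shape=25, rate=7).
The mode of a Gamma(a, b) with a ≥ 1 (shape–rate) is (a−1)/b = 24/7 ≈ 3.43.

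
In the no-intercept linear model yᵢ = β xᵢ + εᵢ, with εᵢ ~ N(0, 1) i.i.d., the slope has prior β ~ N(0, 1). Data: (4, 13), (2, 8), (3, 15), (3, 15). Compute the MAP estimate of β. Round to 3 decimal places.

β̂_MAP = 4.051

log p(β | y) = −Σ(yᵢ − βxᵢ)²/(2·1) − β²/(2·1) + const.
Setting the derivative to zero: Σxᵢ(yᵢ − βxᵢ)/1 − β/1 = 0, so β = Σxᵢyᵢ / (Σxᵢ² + σ²/τ²).
Σxᵢyᵢ = 4·13 + 2·8 + 3·15 + 3·15 = 158; Σxᵢ² = 38; σ²/τ² = 1.
β̂_MAP = 158 / (38 + 1) = 158/39 ≈ 4.051.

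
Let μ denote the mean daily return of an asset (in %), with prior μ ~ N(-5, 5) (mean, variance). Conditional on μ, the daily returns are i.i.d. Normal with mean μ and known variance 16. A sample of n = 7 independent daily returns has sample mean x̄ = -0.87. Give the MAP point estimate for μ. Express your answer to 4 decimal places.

n = 7, x̄ = -0.87.
For a Normal prior and Normal likelihood with known variance, the posterior is Normal; its mode equals its mean, the precision-weighted average.
Prior precision 1/σ₀² = 1/5 = 0.2; data precision n/σ² = 7/16 = 0.4375.
μ̂ = (0.2·(-5) + 0.4375·(-0.87)) / (0.2 + 0.4375) = (-1.380625)/0.6375 = -2209/1020 ≈ -2.1657.

μ̂_MAP = -2.1657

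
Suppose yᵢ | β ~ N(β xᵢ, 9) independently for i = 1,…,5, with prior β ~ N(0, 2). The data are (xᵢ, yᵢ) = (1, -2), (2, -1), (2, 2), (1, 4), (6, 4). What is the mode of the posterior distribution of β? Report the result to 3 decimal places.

β̂_MAP = 0.554

log p(β | y) = −Σ(yᵢ − βxᵢ)²/(2·9) − β²/(2·2) + const.
Setting the derivative to zero: Σxᵢ(yᵢ − βxᵢ)/9 − β/2 = 0, so β = Σxᵢyᵢ / (Σxᵢ² + σ²/τ²).
Σxᵢyᵢ = 1·(-2) + 2·(-1) + 2·2 + 1·4 + 6·4 = 28; Σxᵢ² = 46; σ²/τ² = 4.5.
β̂_MAP = 28 / (46 + 4.5) = 28/50.5 ≈ 0.554.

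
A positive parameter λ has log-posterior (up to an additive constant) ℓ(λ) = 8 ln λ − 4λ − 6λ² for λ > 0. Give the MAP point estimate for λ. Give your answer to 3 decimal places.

λ̂_MAP = 0.667

ℓ'(λ) = 8/λ − 4 − 12λ. Setting this to zero and multiplying by λ: 12λ² + 4λ − 8 = 0.
λ = (−4 + √(4² + 4·12·8)) / (2·12) = (−4 + √400) / 24 = (−4 + 20)/24 = 2/3.
ℓ''(λ) = −8/λ² − 12 < 0, confirming a maximum.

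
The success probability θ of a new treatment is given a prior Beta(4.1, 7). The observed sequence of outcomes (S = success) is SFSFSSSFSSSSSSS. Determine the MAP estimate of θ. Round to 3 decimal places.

θ̂_MAP = 0.627

Prior: Beta(4.1, 7).
Data: 12 successes in 15 trials (from the sequence). The binomial likelihood contributes θ^12(1−θ)^3, so the posterior is Beta(4.1+12, 7+3) = Beta(16.1, 10).
For Beta(a, b) with a, b > 1 the mode is (a−1)/(a+b−2) = 15.1/24.1 ≈ 0.627.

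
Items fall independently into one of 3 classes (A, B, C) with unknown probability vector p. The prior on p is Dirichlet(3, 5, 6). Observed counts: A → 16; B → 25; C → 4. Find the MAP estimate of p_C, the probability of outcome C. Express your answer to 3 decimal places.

MAP estimate of p_C = 0.161

The posterior is Dirichlet(αᵢ + nᵢ) = Dirichlet(19, 30, 10).
For a Dirichlet(a₁,…,a_K) with all aᵢ > 1, the mode has j-th component (aⱼ − 1)/(Σaᵢ − K).
Here Σaᵢ = 59 and K = 3, so p_C = (10 − 1)/(59 − 3) = 9/56 ≈ 0.161.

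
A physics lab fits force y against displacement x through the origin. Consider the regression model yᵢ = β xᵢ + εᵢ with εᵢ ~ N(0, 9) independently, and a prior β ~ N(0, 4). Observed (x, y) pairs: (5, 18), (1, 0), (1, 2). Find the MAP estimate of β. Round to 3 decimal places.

log p(β | y) = −Σ(yᵢ − βxᵢ)²/(2·9) − β²/(2·4) + const.
Setting the derivative to zero: Σxᵢ(yᵢ − βxᵢ)/9 − β/4 = 0, so β = Σxᵢyᵢ / (Σxᵢ² + σ²/τ²).
Σxᵢyᵢ = 5·18 + 1·0 + 1·2 = 92; Σxᵢ² = 27; σ²/τ² = 2.25.
β̂_MAP = 92 / (27 + 2.25) = 92/29.25 ≈ 3.145.

β̂_MAP = 3.145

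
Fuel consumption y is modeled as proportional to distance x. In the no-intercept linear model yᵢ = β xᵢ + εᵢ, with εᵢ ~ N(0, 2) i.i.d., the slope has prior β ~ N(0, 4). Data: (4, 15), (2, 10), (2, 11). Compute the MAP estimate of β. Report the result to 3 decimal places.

β̂_MAP = 4.163

log p(β | y) = −Σ(yᵢ − βxᵢ)²/(2·2) − β²/(2·4) + const.
Setting the derivative to zero: Σxᵢ(yᵢ − βxᵢ)/2 − β/4 = 0, so β = Σxᵢyᵢ / (Σxᵢ² + σ²/τ²).
Σxᵢyᵢ = 4·15 + 2·10 + 2·11 = 102; Σxᵢ² = 24; σ²/τ² = 0.5.
β̂_MAP = 102 / (24 + 0.5) = 102/24.5 ≈ 4.163.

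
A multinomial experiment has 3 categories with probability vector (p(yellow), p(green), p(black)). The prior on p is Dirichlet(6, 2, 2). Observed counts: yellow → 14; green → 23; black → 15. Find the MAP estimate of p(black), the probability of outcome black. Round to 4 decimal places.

The posterior is Dirichlet(αᵢ + nᵢ) = Dirichlet(20, 25, 17).
For a Dirichlet(a₁,…,a_K) with all aᵢ > 1, the mode has j-th component (aⱼ − 1)/(Σaᵢ − K).
Here Σaᵢ = 62 and K = 3, so p(black) = (17 − 1)/(62 − 3) = 16/59 ≈ 0.2712.

MAP estimate of p(black) = 0.2712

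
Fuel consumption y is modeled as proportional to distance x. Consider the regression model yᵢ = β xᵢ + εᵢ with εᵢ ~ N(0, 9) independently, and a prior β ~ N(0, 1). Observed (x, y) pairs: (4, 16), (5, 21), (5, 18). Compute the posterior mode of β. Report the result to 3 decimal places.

β̂_MAP = 3.453

log p(β | y) = −Σ(yᵢ − βxᵢ)²/(2·9) − β²/(2·1) + const.
Setting the derivative to zero: Σxᵢ(yᵢ − βxᵢ)/9 − β/1 = 0, so β = Σxᵢyᵢ / (Σxᵢ² + σ²/τ²).
Σxᵢyᵢ = 4·16 + 5·21 + 5·18 = 259; Σxᵢ² = 66; σ²/τ² = 9.
β̂_MAP = 259 / (66 + 9) = 259/75 ≈ 3.453.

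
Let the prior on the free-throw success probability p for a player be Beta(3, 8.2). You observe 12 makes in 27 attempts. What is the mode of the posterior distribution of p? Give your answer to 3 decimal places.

p̂_MAP = 0.387

Prior: Beta(3, 8.2).
Data: 12 successes in 27 trials. The binomial likelihood contributes p^12(1−p)^15, so the posterior is Beta(3+12, 8.2+15) = Beta(15, 23.2).
For Beta(a, b) with a, b > 1 the mode is (a−1)/(a+b−2) = 14/36.2 ≈ 0.387.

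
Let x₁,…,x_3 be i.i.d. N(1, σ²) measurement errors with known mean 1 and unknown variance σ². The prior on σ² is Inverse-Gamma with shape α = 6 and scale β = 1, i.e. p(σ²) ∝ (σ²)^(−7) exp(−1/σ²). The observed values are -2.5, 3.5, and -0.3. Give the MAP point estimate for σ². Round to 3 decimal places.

Sum of squared deviations about the known mean: SS = (-2.5−1)² + (3.5−1)² + (-0.3−1)² = 20.19.
The Normal likelihood contributes (σ²)^(−n/2) exp(−SS/(2σ²)), so the posterior is Inverse-Gamma(α + n/2, β + SS/2) = Inverse-Gamma(7.5, 11.095).
The mode of Inverse-Gamma(a, b) is b/(a+1) = 11.095/8.5 ≈ 1.305.

σ̂²_MAP = 1.305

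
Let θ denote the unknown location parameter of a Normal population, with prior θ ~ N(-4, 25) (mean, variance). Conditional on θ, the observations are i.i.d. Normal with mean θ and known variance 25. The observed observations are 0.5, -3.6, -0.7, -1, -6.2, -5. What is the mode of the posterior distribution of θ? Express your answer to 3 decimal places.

θ̂_MAP = -2.857

n = 6; x̄ = (0.5 + (-3.6) + (-0.7) + (-1) + (-6.2) + (-5))/6 = -16/6 = -8/3 ≈ -2.6667.
For a Normal prior and Normal likelihood with known variance, the posterior is Normal; its mode equals its mean, the precision-weighted average.
Prior precision 1/σ₀² = 1/25 = 0.04; data precision n/σ² = 6/25 = 0.24.
θ̂ = (0.04·(-4) + 0.24·(-8/3)) / (0.04 + 0.24) = (-0.8)/0.28 = -20/7 ≈ -2.857.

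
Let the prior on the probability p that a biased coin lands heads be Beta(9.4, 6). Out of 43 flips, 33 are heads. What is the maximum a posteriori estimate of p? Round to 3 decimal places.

p̂_MAP = 0.734

Prior: Beta(9.4, 6).
Data: 33 successes in 43 trials. The binomial likelihood contributes p^33(1−p)^10, so the posterior is Beta(9.4+33, 6+10) = Beta(42.4, 16).
For Beta(a, b) with a, b > 1 the mode is (a−1)/(a+b−2) = 41.4/56.4 ≈ 0.734.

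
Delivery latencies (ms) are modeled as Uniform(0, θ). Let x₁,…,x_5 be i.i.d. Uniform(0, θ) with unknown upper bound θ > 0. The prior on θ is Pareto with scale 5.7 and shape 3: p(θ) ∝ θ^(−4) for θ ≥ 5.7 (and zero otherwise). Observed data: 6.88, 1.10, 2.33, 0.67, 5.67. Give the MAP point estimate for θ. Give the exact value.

The Uniform(0, θ) likelihood is θ^(−n) for θ ≥ max(xᵢ), zero otherwise. Here max(xᵢ) = 6.88.
Posterior ∝ θ^(−4) · θ^(−5) = θ^(−9) on θ ≥ max(5.7, 6.88) = 6.88.
This density is strictly decreasing in θ, so the posterior mode lies at the lower boundary of the support.

θ̂_MAP = 6.88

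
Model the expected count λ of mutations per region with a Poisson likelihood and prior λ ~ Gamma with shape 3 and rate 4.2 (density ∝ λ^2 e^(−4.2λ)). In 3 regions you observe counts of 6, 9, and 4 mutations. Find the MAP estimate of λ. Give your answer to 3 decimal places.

λ̂_MAP = 2.917

Σxᵢ = 6+9+4 = 19, with n = 3.
Posterior ∝ λ^2e^(−4.2λ) · λ^19e^(−3λ) = λ^21e^(−7.2λ), i.e. Gamma(shape=22, rate=7.2).
The mode of a Gamma(a, b) with a ≥ 1 (shape–rate) is (a−1)/b = 21/7.2 ≈ 2.917.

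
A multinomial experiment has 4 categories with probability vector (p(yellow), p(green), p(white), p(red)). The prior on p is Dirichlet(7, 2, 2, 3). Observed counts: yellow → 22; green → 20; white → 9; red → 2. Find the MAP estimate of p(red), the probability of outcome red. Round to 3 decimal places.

MAP estimate of p(red) = 0.063

The posterior is Dirichlet(αᵢ + nᵢ) = Dirichlet(29, 22, 11, 5).
For a Dirichlet(a₁,…,a_K) with all aᵢ > 1, the mode has j-th component (aⱼ − 1)/(Σaᵢ − K).
Here Σaᵢ = 67 and K = 4, so p(red) = (5 − 1)/(67 − 4) = 4/63 ≈ 0.063.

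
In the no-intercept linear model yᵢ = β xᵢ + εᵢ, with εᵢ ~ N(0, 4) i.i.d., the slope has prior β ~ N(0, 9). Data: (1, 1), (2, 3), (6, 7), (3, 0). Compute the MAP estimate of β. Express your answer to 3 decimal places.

log p(β | y) = −Σ(yᵢ − βxᵢ)²/(2·4) − β²/(2·9) + const.
Setting the derivative to zero: Σxᵢ(yᵢ − βxᵢ)/4 − β/9 = 0, so β = Σxᵢyᵢ / (Σxᵢ² + σ²/τ²).
Σxᵢyᵢ = 1·1 + 2·3 + 6·7 + 3·0 = 49; Σxᵢ² = 50; σ²/τ² = 4/9.
β̂_MAP = 49 / (50 + 4/9) = 49/(454/9) = 441/454 ≈ 0.971.

β̂_MAP = 0.971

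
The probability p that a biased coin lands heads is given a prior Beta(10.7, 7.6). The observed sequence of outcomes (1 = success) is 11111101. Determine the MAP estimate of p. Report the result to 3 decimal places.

p̂_MAP = 0.687

Prior: Beta(10.7, 7.6).
Data: 7 successes in 8 trials (from the sequence). The binomial likelihood contributes p^7(1−p)^1, so the posterior is Beta(10.7+7, 7.6+1) = Beta(17.7, 8.6).
For Beta(a, b) with a, b > 1 the mode is (a−1)/(a+b−2) = 16.7/24.3 ≈ 0.687.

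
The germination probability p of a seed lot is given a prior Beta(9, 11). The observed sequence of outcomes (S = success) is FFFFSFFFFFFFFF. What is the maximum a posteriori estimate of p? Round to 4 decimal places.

Prior: Beta(9, 11).
Data: 1 success in 14 trials (from the sequence). The binomial likelihood contributes p(1−p)^13, so the posterior is Beta(9+1, 11+13) = Beta(10, 24).
For Beta(a, b) with a, b > 1 the mode is (a−1)/(a+b−2) = 9/32 ≈ 0.2813.

p̂_MAP = 0.2813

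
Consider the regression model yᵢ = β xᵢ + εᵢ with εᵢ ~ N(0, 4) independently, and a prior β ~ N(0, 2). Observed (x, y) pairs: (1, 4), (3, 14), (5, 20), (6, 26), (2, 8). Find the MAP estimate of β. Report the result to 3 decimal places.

β̂_MAP = 4.130

log p(β | y) = −Σ(yᵢ − βxᵢ)²/(2·4) − β²/(2·2) + const.
Setting the derivative to zero: Σxᵢ(yᵢ − βxᵢ)/4 − β/2 = 0, so β = Σxᵢyᵢ / (Σxᵢ² + σ²/τ²).
Σxᵢyᵢ = 1·4 + 3·14 + 5·20 + 6·26 + 2·8 = 318; Σxᵢ² = 75; σ²/τ² = 2.
β̂_MAP = 318 / (75 + 2) = 318/77 ≈ 4.130.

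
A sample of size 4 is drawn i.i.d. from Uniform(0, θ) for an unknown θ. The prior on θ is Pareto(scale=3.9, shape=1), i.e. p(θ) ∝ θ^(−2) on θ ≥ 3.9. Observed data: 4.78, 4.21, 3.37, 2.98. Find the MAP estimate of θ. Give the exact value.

The Uniform(0, θ) likelihood is θ^(−n) for θ ≥ max(xᵢ), zero otherwise. Here max(xᵢ) = 4.78.
Posterior ∝ θ^(−2) · θ^(−4) = θ^(−6) on θ ≥ max(3.9, 4.78) = 4.78.
This density is strictly decreasing in θ, so the posterior mode lies at the lower boundary of the support.

θ̂_MAP = 4.78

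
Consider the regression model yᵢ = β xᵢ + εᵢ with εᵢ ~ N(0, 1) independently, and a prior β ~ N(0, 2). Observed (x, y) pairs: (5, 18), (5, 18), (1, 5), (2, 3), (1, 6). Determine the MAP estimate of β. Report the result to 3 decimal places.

log p(β | y) = −Σ(yᵢ − βxᵢ)²/(2·1) − β²/(2·2) + const.
Setting the derivative to zero: Σxᵢ(yᵢ − βxᵢ)/1 − β/2 = 0, so β = Σxᵢyᵢ / (Σxᵢ² + σ²/τ²).
Σxᵢyᵢ = 5·18 + 5·18 + 1·5 + 2·3 + 1·6 = 197; Σxᵢ² = 56; σ²/τ² = 0.5.
β̂_MAP = 197 / (56 + 0.5) = 197/56.5 ≈ 3.487.

β̂_MAP = 3.487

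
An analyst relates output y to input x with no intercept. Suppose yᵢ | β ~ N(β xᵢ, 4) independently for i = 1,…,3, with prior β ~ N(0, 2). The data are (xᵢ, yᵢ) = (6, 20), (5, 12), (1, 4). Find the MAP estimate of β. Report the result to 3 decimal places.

β̂_MAP = 2.875

log p(β | y) = −Σ(yᵢ − βxᵢ)²/(2·4) − β²/(2·2) + const.
Setting the derivative to zero: Σxᵢ(yᵢ − βxᵢ)/4 − β/2 = 0, so β = Σxᵢyᵢ / (Σxᵢ² + σ²/τ²).
Σxᵢyᵢ = 6·20 + 5·12 + 1·4 = 184; Σxᵢ² = 62; σ²/τ² = 2.
β̂_MAP = 184 / (62 + 2) = 184/64 ≈ 2.875.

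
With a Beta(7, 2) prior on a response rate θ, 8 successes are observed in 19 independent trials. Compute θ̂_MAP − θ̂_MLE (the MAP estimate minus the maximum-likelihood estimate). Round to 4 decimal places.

MAP − MLE = 0.1174

Posterior is Beta(15, 13); MAP = (15−1)/(28−2) = 14/26 ≈ 0.53846.
MLE ignores the prior: θ̂_MLE = k/n = 8/19 ≈ 0.42105.
Difference = 14/26 − 8/19 = 29/247 ≈ 0.1174.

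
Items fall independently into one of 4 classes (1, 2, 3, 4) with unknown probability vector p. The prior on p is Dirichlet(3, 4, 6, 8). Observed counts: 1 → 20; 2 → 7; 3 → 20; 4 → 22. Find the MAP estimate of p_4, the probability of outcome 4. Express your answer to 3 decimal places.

MAP estimate: 0.337

The posterior is Dirichlet(αᵢ + nᵢ) = Dirichlet(23, 11, 26, 30).
For a Dirichlet(a₁,…,a_K) with all aᵢ > 1, the mode has j-th component (aⱼ − 1)/(Σaᵢ − K).
Here Σaᵢ = 90 and K = 4, so p_4 = (30 − 1)/(90 − 4) = 29/86 ≈ 0.337.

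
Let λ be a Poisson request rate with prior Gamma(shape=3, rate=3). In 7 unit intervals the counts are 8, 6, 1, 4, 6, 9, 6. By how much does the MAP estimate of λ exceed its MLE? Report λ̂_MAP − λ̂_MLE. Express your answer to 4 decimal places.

MAP − MLE = -1.5143

Σxᵢ = 40. Posterior is Gamma(43, 10); MAP = (43−1)/10 = 42/10 ≈ 4.20000.
MLE = x̄ = 40/7 ≈ 5.71429.
Difference = 42/10 − 40/7 = -53/35 ≈ -1.5143.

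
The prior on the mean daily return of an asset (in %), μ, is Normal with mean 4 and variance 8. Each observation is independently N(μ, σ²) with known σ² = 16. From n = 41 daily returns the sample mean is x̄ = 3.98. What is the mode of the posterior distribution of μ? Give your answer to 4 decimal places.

μ̂_MAP = 3.9809

n = 41, x̄ = 3.98.
For a Normal prior and Normal likelihood with known variance, the posterior is Normal; its mode equals its mean, the precision-weighted average.
Prior precision 1/σ₀² = 1/8 = 0.125; data precision n/σ² = 41/16 = 2.5625.
μ̂ = (0.125·4 + 2.5625·3.98) / (0.125 + 2.5625) = 10.69875/2.6875 = 8559/2150 ≈ 3.9809.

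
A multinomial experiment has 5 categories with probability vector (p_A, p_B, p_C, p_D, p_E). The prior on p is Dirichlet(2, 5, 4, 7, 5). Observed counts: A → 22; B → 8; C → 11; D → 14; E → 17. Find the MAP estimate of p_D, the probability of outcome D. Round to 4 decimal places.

The posterior is Dirichlet(αᵢ + nᵢ) = Dirichlet(24, 13, 15, 21, 22).
For a Dirichlet(a₁,…,a_K) with all aᵢ > 1, the mode has j-th component (aⱼ − 1)/(Σaᵢ − K).
Here Σaᵢ = 95 and K = 5, so p_D = (21 − 1)/(95 − 5) = 20/90 ≈ 0.2222.

MAP estimate of p_D = 0.2222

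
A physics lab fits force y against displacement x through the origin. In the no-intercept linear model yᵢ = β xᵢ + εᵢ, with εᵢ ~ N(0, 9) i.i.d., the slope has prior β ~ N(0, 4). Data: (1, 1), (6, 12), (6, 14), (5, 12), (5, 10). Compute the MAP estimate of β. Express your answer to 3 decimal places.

β̂_MAP = 2.132

log p(β | y) = −Σ(yᵢ − βxᵢ)²/(2·9) − β²/(2·4) + const.
Setting the derivative to zero: Σxᵢ(yᵢ − βxᵢ)/9 − β/4 = 0, so β = Σxᵢyᵢ / (Σxᵢ² + σ²/τ²).
Σxᵢyᵢ = 1·1 + 6·12 + 6·14 + 5·12 + 5·10 = 267; Σxᵢ² = 123; σ²/τ² = 2.25.
β̂_MAP = 267 / (123 + 2.25) = 267/125.25 ≈ 2.132.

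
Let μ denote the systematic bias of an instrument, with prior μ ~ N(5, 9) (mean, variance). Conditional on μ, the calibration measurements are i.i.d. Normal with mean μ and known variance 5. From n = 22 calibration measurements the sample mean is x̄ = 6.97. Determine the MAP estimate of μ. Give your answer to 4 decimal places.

n = 22, x̄ = 6.97.
For a Normal prior and Normal likelihood with known variance, the posterior is Normal; its mode equals its mean, the precision-weighted average.
Prior precision 1/σ₀² = 1/9; data precision n/σ² = 22/5 = 4.4.
μ̂ = ((1/9)·5 + 4.4·6.97) / (1/9 + 4.4) = (70253/2250)/(203/45) = 70253/10150 ≈ 6.9215.

μ̂_MAP = 6.9215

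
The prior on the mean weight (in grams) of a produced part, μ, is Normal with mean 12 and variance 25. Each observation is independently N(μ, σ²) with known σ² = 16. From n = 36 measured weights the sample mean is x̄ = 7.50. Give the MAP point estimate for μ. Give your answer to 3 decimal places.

n = 36, x̄ = 7.50.
For a Normal prior and Normal likelihood with known variance, the posterior is Normal; its mode equals its mean, the precision-weighted average.
Prior precision 1/σ₀² = 1/25 = 0.04; data precision n/σ² = 36/16 = 2.25.
μ̂ = (0.04·12 + 2.25·7.5) / (0.04 + 2.25) = 17.355/2.29 = 3471/458 ≈ 7.579.

μ̂_MAP = 7.579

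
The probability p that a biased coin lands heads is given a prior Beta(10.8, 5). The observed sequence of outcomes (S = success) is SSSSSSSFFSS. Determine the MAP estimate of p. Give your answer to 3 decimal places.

Prior: Beta(10.8, 5).
Data: 9 successes in 11 trials (from the sequence). The binomial likelihood contributes p^9(1−p)^2, so the posterior is Beta(10.8+9, 5+2) = Beta(19.8, 7).
For Beta(a, b) with a, b > 1 the mode is (a−1)/(a+b−2) = 18.8/24.8 ≈ 0.758.

p̂_MAP = 0.758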